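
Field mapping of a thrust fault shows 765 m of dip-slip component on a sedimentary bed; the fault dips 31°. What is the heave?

656 m

heave = dip-slip × cos(dip) = 765 m × cos(31°) = 656 m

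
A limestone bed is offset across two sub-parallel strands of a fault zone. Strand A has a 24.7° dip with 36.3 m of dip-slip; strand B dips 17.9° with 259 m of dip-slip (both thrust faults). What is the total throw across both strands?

throw_A = 36.3 × sin(24.7°) = 15.17 m
throw_B = 259 × sin(17.9°) = 79.61 m
total = 15.17 + 79.61 = 94.8 m

94.8 m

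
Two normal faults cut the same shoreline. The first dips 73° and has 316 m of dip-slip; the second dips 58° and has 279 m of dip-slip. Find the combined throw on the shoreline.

throw_A = 316 × sin(73°) = 302.2 m
throw_B = 279 × sin(58°) = 236.6 m
total = 302.2 + 236.6 = 539 m

539 m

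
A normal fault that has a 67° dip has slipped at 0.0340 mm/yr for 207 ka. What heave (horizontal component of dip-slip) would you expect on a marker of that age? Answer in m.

2.75 m

dip-slip = rate × time = 0.0340 mm/yr × 207 ka = 7.038 m
heave = dip-slip × cos(dip) = 7.038 × cos(67°) = 2.75 m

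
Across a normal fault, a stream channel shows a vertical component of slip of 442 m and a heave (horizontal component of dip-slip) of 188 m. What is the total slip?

480 m

net slip = √(throw² + heave²) = √(442² + 188²) = 480 m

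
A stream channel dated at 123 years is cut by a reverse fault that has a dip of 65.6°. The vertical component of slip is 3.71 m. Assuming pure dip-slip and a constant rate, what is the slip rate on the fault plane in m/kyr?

33.1 m/kyr

dip-slip = throw / sin(dip) = 3.71 m / sin(65.6°) = 4.074 m
rate = 4.074 m / 123 years = 0.0331 m/yr = 33.1 m/kyr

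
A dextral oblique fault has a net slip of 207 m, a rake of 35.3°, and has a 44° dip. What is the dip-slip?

120 m

dip-slip = net slip × sin(rake) = 207 m × sin(35.3°) = 120 m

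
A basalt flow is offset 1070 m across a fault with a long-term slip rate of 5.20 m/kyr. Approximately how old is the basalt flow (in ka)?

age = offset / rate = 1070 m / (5.20 m/kyr) = 206000 yr = 206 ka

206 ka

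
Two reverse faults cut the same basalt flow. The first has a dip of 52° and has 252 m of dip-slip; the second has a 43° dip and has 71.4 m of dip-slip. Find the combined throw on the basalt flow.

throw_A = 252 × sin(52°) = 198.6 m
throw_B = 71.4 × sin(43°) = 48.69 m
total = 198.6 + 48.69 = 247 m

247 m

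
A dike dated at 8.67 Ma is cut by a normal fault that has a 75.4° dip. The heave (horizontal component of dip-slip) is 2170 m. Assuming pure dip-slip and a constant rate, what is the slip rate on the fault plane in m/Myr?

dip-slip = heave / cos(dip) = 2170 m / cos(75.4°) = 8609 m
rate = 8609 m / 8.67 Ma = 0.000993 m/yr = 993 m/Myr

993 m/Myr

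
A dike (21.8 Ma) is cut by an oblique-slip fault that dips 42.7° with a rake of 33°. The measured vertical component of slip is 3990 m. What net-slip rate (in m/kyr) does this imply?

0.496 m/kyr

dip-slip = throw / sin(dip) = 3990 / sin(42.7°) = 5884 m
net slip = dip-slip / sin(rake) = 5884 / sin(33°) = 10800 m
rate = 10800 m / 21.8 Ma = 0.000496 m/yr = 0.496 m/kyr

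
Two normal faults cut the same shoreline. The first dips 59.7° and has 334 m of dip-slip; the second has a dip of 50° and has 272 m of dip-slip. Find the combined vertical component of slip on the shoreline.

throw_A = 334 × sin(59.7°) = 288.4 m
throw_B = 272 × sin(50°) = 208.4 m
total = 288.4 + 208.4 = 497 m

497 m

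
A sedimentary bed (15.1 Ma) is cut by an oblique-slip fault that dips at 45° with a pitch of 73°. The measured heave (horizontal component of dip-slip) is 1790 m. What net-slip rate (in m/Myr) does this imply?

175 m/Myr

dip-slip = heave / cos(dip) = 1790 / cos(45°) = 2531 m
net slip = dip-slip / sin(rake) = 2531 / sin(73°) = 2647 m
rate = 2647 m / 15.1 Ma = 0.000175 m/yr = 175 m/Myr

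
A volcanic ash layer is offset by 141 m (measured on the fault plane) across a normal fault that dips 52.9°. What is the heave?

heave = dip-slip × cos(dip) = 141 m × cos(52.9°) = 85.1 m

85.1 m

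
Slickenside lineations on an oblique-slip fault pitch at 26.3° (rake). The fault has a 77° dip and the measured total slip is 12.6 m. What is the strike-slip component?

11.3 m

strike-slip = net slip × cos(rake) = 12.6 m × cos(26.3°) = 11.3 m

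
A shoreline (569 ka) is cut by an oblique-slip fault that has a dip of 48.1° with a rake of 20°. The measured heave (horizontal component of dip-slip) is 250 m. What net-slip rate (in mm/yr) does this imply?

dip-slip = heave / cos(dip) = 250 / cos(48.1°) = 374.3 m
net slip = dip-slip / sin(rake) = 374.3 / sin(20°) = 1095 m
rate = 1095 m / 569 ka = 0.00192 m/yr = 1.92 mm/yr

1.92 mm/yr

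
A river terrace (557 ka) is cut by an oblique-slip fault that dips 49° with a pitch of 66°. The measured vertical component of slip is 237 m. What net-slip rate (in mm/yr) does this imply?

dip-slip = throw / sin(dip) = 237 / sin(49°) = 314 m
net slip = dip-slip / sin(rake) = 314 / sin(66°) = 343.7 m
rate = 343.7 m / 557 ka = 0.000617 m/yr = 0.617 mm/yr

0.617 mm/yr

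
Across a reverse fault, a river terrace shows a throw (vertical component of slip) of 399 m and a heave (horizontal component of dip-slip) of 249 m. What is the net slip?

470 m

net slip = √(throw² + heave²) = √(399² + 249²) = 470 m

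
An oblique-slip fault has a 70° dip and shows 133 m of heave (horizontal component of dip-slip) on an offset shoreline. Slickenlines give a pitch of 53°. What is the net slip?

dip-slip = heave / cos(dip) = 133 / cos(70°) = 388.9 m
net slip = dip-slip / sin(rake) = 388.9 / sin(53°) = 487 m

487 m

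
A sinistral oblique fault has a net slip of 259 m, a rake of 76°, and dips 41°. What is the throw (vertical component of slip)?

165 m

dip-slip = net slip × sin(rake) = 259 m × sin(76°) = 251.3 m
throw = dip-slip × sin(dip) = 251.3 × sin(41°) = 165 m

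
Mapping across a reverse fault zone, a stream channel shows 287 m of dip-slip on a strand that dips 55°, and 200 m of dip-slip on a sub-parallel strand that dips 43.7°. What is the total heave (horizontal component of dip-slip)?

309 m

heave_A = 287 × cos(55°) = 164.6 m
heave_B = 200 × cos(43.7°) = 144.6 m
total = 164.6 + 144.6 = 309 m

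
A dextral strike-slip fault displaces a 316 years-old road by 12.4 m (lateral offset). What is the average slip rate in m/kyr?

rate = 12.4 m / 316 years = 0.0392 m/yr = 39.2 m/kyr

39.2 m/kyr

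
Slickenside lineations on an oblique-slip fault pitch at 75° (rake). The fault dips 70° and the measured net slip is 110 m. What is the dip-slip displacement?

106 m

dip-slip = net slip × sin(rake) = 110 m × sin(75°) = 106 m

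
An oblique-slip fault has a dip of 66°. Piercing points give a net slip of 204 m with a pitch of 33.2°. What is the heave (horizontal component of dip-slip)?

dip-slip = net slip × sin(rake) = 204 m × sin(33.2°) = 111.7 m
heave = dip-slip × cos(dip) = 111.7 × cos(66°) = 45.4 m

45.4 m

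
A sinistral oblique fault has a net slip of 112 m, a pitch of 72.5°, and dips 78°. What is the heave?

22.2 m

dip-slip = net slip × sin(rake) = 112 m × sin(72.5°) = 106.8 m
heave = dip-slip × cos(dip) = 106.8 × cos(78°) = 22.2 m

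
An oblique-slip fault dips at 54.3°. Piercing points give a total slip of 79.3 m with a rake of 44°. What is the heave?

dip-slip = net slip × sin(rake) = 79.3 m × sin(44°) = 55.09 m
heave = dip-slip × cos(dip) = 55.09 × cos(54.3°) = 32.1 m

32.1 m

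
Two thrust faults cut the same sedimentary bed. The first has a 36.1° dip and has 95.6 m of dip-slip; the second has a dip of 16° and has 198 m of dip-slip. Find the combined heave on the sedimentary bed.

heave_A = 95.6 × cos(36.1°) = 77.24 m
heave_B = 198 × cos(16°) = 190.3 m
total = 77.24 + 190.3 = 268 m

268 m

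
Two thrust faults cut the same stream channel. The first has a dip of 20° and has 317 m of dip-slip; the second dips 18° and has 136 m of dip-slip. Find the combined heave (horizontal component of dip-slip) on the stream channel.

heave_A = 317 × cos(20°) = 297.9 m
heave_B = 136 × cos(18°) = 129.3 m
total = 297.9 + 129.3 = 427 m

427 m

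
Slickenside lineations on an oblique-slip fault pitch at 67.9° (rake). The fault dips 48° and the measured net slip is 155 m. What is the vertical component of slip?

107 m

dip-slip = net slip × sin(rake) = 155 m × sin(67.9°) = 143.6 m
throw = dip-slip × sin(dip) = 143.6 × sin(48°) = 107 m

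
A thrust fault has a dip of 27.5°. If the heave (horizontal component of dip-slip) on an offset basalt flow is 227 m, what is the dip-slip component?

dip-slip = heave / cos(dip) = 227 / cos(27.5°) = 256 m

256 m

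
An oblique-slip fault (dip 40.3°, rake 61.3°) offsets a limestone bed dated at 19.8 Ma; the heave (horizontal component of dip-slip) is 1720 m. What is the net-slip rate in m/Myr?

130 m/Myr

dip-slip = heave / cos(dip) = 1720 / cos(40.3°) = 2255 m
net slip = dip-slip / sin(rake) = 2255 / sin(61.3°) = 2571 m
rate = 2571 m / 19.8 Ma = 0.000130 m/yr = 130 m/Myr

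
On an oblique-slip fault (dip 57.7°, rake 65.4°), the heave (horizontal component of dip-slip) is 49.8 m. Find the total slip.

dip-slip = heave / cos(dip) = 49.8 / cos(57.7°) = 93.20 m
net slip = dip-slip / sin(rake) = 93.20 / sin(65.4°) = 103 m

103 m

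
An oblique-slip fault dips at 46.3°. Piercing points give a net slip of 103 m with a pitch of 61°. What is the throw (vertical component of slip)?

dip-slip = net slip × sin(rake) = 103 m × sin(61°) = 90.09 m
throw = dip-slip × sin(dip) = 90.09 × sin(46.3°) = 65.1 m

65.1 m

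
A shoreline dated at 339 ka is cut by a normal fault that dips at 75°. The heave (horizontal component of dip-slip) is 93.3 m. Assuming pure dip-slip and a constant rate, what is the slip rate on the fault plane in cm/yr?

0.106 cm/yr

dip-slip = heave / cos(dip) = 93.3 m / cos(75°) = 360.5 m
rate = 360.5 m / 339 ka = 0.00106 m/yr = 0.106 cm/yr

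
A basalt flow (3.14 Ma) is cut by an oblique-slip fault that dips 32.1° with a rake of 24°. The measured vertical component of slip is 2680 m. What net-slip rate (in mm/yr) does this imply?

dip-slip = throw / sin(dip) = 2680 / sin(32.1°) = 5043 m
net slip = dip-slip / sin(rake) = 5043 / sin(24°) = 12400 m
rate = 12400 m / 3.14 Ma = 0.00395 m/yr = 3.95 mm/yr

3.95 mm/yr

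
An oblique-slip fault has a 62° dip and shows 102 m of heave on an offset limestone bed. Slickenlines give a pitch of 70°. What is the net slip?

231 m

dip-slip = heave / cos(dip) = 102 / cos(62°) = 217.3 m
net slip = dip-slip / sin(rake) = 217.3 / sin(70°) = 231 m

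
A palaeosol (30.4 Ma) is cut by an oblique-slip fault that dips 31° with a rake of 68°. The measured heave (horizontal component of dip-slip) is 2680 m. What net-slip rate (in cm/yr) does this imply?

dip-slip = heave / cos(dip) = 2680 / cos(31°) = 3127 m
net slip = dip-slip / sin(rake) = 3127 / sin(68°) = 3372 m
rate = 3372 m / 30.4 Ma = 0.000111 m/yr = 0.0111 cm/yr

0.0111 cm/yr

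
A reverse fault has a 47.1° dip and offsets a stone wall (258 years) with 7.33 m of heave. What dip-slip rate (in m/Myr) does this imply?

dip-slip = heave / cos(dip) = 7.33 m / cos(47.1°) = 10.77 m
rate = 10.77 m / 258 years = 0.0417 m/yr = 41700 m/Myr

41700 m/Myr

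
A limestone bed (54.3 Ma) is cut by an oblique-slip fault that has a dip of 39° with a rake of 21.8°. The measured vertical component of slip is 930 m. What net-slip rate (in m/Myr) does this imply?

dip-slip = throw / sin(dip) = 930 / sin(39°) = 1478 m
net slip = dip-slip / sin(rake) = 1478 / sin(21.8°) = 3979 m
rate = 3979 m / 54.3 Ma = 0.0000733 m/yr = 73.3 m/Myr

73.3 m/Myr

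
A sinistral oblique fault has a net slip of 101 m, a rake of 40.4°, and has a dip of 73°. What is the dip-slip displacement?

65.5 m

dip-slip = net slip × sin(rake) = 101 m × sin(40.4°) = 65.5 m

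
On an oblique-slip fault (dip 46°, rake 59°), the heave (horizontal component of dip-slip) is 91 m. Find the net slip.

153 m

dip-slip = heave / cos(dip) = 91 / cos(46°) = 131 m
net slip = dip-slip / sin(rake) = 131 / sin(59°) = 153 m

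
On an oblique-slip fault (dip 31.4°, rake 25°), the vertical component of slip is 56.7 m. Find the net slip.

258 m

dip-slip = throw / sin(dip) = 56.7 / sin(31.4°) = 108.8 m
net slip = dip-slip / sin(rake) = 108.8 / sin(25°) = 258 m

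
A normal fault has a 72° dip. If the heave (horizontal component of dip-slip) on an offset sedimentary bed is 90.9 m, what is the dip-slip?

294 m

dip-slip = heave / cos(dip) = 90.9 / cos(72°) = 294 m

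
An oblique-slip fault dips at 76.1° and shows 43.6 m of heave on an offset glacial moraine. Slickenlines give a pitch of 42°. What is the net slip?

271 m

dip-slip = heave / cos(dip) = 43.6 / cos(76.1°) = 181.5 m
net slip = dip-slip / sin(rake) = 181.5 / sin(42°) = 271 m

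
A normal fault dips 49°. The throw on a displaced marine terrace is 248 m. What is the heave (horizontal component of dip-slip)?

heave = throw / tan(dip) = 248 / tan(49°) = 216 m

216 m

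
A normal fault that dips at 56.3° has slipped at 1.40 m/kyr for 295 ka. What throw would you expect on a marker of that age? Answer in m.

dip-slip = rate × time = 1.40 m/kyr × 295 ka = 413 m
throw = dip-slip × sin(dip) = 413 × sin(56.3°) = 344 m

344 m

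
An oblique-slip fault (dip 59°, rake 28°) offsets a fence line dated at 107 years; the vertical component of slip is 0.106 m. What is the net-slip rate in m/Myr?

dip-slip = throw / sin(dip) = 0.106 / sin(59°) = 0.1237 m
net slip = dip-slip / sin(rake) = 0.1237 / sin(28°) = 0.2634 m
rate = 0.2634 m / 107 years = 0.00246 m/yr = 2460 m/Myr

2460 m/Myr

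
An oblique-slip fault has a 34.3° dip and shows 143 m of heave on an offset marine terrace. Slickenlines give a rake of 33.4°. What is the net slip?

dip-slip = heave / cos(dip) = 143 / cos(34.3°) = 173.1 m
net slip = dip-slip / sin(rake) = 173.1 / sin(33.4°) = 314 m

314 m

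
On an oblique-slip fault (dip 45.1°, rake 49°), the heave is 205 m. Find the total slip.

dip-slip = heave / cos(dip) = 205 / cos(45.1°) = 290.4 m
net slip = dip-slip / sin(rake) = 290.4 / sin(49°) = 385 m

385 m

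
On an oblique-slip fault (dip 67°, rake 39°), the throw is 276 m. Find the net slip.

476 m

dip-slip = throw / sin(dip) = 276 / sin(67°) = 299.8 m
net slip = dip-slip / sin(rake) = 299.8 / sin(39°) = 476 m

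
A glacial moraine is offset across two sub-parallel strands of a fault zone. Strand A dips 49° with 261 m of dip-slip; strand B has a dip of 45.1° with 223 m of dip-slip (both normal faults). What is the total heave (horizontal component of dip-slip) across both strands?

329 m

heave_A = 261 × cos(49°) = 171.2 m
heave_B = 223 × cos(45.1°) = 157.4 m
total = 171.2 + 157.4 = 329 m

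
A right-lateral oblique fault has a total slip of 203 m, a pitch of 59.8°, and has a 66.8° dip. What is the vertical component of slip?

dip-slip = net slip × sin(rake) = 203 m × sin(59.8°) = 175.4 m
throw = dip-slip × sin(dip) = 175.4 × sin(66.8°) = 161 m

161 m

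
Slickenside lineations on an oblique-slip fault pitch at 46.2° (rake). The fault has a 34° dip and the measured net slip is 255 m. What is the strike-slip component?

strike-slip = net slip × cos(rake) = 255 m × cos(46.2°) = 176 m

176 m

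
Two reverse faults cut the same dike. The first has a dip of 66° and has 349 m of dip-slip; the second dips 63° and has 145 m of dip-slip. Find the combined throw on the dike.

448 m

throw_A = 349 × sin(66°) = 318.8 m
throw_B = 145 × sin(63°) = 129.2 m
total = 318.8 + 129.2 = 448 m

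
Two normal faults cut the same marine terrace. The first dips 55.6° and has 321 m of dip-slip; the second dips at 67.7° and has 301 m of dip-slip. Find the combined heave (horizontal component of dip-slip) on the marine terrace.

heave_A = 321 × cos(55.6°) = 181.4 m
heave_B = 301 × cos(67.7°) = 114.2 m
total = 181.4 + 114.2 = 296 m

296 m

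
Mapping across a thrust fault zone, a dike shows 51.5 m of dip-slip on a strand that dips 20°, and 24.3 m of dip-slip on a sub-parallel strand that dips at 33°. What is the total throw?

30.8 m

throw_A = 51.5 × sin(20°) = 17.61 m
throw_B = 24.3 × sin(33°) = 13.23 m
total = 17.61 + 13.23 = 30.8 m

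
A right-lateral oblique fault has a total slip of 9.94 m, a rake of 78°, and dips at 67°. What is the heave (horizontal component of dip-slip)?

3.80 m

dip-slip = net slip × sin(rake) = 9.94 m × sin(78°) = 9.723 m
heave = dip-slip × cos(dip) = 9.723 × cos(67°) = 3.80 m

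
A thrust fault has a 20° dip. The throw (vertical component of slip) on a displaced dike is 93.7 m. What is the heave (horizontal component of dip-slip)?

heave = throw / tan(dip) = 93.7 / tan(20°) = 257 m

257 m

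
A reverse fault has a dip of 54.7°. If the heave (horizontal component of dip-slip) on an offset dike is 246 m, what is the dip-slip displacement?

426 m

dip-slip = heave / cos(dip) = 246 / cos(54.7°) = 426 m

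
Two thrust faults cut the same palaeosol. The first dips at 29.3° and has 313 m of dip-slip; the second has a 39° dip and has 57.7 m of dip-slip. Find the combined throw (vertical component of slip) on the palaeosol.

throw_A = 313 × sin(29.3°) = 153.2 m
throw_B = 57.7 × sin(39°) = 36.31 m
total = 153.2 + 36.31 = 189 m

189 m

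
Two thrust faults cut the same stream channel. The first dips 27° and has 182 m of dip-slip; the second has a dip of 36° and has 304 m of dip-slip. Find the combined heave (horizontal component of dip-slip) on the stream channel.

heave_A = 182 × cos(27°) = 162.2 m
heave_B = 304 × cos(36°) = 245.9 m
total = 162.2 + 245.9 = 408 m

408 m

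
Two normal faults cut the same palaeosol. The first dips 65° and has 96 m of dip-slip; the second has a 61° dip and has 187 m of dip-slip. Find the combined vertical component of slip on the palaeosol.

251 m

throw_A = 96 × sin(65°) = 87.01 m
throw_B = 187 × sin(61°) = 163.6 m
total = 87.01 + 163.6 = 251 m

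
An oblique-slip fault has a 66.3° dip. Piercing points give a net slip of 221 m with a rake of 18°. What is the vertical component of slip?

62.5 m

dip-slip = net slip × sin(rake) = 221 m × sin(18°) = 68.29 m
throw = dip-slip × sin(dip) = 68.29 × sin(66.3°) = 62.5 m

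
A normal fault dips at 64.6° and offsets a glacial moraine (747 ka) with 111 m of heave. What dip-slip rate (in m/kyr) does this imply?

dip-slip = heave / cos(dip) = 111 m / cos(64.6°) = 258.8 m
rate = 258.8 m / 747 ka = 0.000346 m/yr = 0.346 m/kyr

0.346 m/kyr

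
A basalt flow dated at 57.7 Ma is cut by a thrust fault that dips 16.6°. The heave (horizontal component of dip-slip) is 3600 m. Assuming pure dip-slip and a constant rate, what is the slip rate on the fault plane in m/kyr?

dip-slip = heave / cos(dip) = 3600 m / cos(16.6°) = 3757 m
rate = 3757 m / 57.7 Ma = 0.0000651 m/yr = 0.0651 m/kyr

0.0651 m/kyr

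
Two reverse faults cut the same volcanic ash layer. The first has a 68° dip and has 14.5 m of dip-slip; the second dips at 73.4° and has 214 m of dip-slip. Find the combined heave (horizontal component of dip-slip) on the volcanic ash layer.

heave_A = 14.5 × cos(68°) = 5.432 m
heave_B = 214 × cos(73.4°) = 61.14 m
total = 5.432 + 61.14 = 66.6 m

66.6 m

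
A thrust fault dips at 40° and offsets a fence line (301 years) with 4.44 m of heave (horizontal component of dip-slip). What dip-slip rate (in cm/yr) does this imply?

dip-slip = heave / cos(dip) = 4.44 m / cos(40°) = 5.796 m
rate = 5.796 m / 301 years = 0.0193 m/yr = 1.93 cm/yr

1.93 cm/yr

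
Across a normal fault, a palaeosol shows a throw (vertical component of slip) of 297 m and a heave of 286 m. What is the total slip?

412 m

net slip = √(throw² + heave²) = √(297² + 286²) = 412 m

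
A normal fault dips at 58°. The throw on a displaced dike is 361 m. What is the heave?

226 m

heave = throw / tan(dip) = 361 / tan(58°) = 226 m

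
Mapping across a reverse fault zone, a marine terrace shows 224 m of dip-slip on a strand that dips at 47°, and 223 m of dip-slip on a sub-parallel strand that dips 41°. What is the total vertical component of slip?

310 m

throw_A = 224 × sin(47°) = 163.8 m
throw_B = 223 × sin(41°) = 146.3 m
total = 163.8 + 146.3 = 310 m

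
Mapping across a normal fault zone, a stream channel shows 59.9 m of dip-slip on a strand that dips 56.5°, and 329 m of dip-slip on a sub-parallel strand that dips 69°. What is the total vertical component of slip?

throw_A = 59.9 × sin(56.5°) = 49.95 m
throw_B = 329 × sin(69°) = 307.1 m
total = 49.95 + 307.1 = 357 m

357 m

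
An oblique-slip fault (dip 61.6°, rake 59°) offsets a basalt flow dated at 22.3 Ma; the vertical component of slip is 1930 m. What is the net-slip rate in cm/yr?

0.0115 cm/yr

dip-slip = throw / sin(dip) = 1930 / sin(61.6°) = 2194 m
net slip = dip-slip / sin(rake) = 2194 / sin(59°) = 2560 m
rate = 2560 m / 22.3 Ma = 0.000115 m/yr = 0.0115 cm/yr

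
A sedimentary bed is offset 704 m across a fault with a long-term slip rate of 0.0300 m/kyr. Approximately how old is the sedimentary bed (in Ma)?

23.5 Ma

age = offset / rate = 704 m / (0.0300 m/kyr) = 2.35e+07 yr = 23.5 Ma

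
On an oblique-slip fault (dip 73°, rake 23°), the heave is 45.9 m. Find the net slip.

dip-slip = heave / cos(dip) = 45.9 / cos(73°) = 157 m
net slip = dip-slip / sin(rake) = 157 / sin(23°) = 402 m

402 m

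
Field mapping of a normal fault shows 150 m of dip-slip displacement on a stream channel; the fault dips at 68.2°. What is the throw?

throw = dip-slip × sin(dip) = 150 m × sin(68.2°) = 139 m

139 m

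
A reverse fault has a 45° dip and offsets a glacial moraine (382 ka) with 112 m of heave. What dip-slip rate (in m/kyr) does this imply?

0.415 m/kyr

dip-slip = heave / cos(dip) = 112 m / cos(45°) = 158.4 m
rate = 158.4 m / 382 ka = 0.000415 m/yr = 0.415 m/kyr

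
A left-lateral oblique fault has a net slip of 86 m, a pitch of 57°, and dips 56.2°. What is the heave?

40.1 m

dip-slip = net slip × sin(rake) = 86 m × sin(57°) = 72.13 m
heave = dip-slip × cos(dip) = 72.13 × cos(56.2°) = 40.1 m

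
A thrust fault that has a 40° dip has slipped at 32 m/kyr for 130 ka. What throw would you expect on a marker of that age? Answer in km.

dip-slip = rate × time = 32 m/kyr × 130 ka = 4160 m
throw = dip-slip × sin(dip) = 4160 × sin(40°) = 2670 m = 2.67 km

2.67 km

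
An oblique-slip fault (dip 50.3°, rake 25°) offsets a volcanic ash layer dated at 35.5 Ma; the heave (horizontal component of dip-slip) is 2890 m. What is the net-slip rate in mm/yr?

0.302 mm/yr

dip-slip = heave / cos(dip) = 2890 / cos(50.3°) = 4524 m
net slip = dip-slip / sin(rake) = 4524 / sin(25°) = 10710 m
rate = 10710 m / 35.5 Ma = 0.000302 m/yr = 0.302 mm/yr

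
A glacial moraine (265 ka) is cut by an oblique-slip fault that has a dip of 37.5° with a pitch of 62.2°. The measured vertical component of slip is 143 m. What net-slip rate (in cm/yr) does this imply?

0.100 cm/yr

dip-slip = throw / sin(dip) = 143 / sin(37.5°) = 234.9 m
net slip = dip-slip / sin(rake) = 234.9 / sin(62.2°) = 265.6 m
rate = 265.6 m / 265 ka = 0.00100 m/yr = 0.100 cm/yr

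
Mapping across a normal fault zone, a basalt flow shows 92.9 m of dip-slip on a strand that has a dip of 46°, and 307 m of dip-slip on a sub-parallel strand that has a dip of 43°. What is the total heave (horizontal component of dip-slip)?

heave_A = 92.9 × cos(46°) = 64.53 m
heave_B = 307 × cos(43°) = 224.5 m
total = 64.53 + 224.5 = 289 m

289 m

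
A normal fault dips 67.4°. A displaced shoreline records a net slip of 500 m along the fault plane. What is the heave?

192 m

heave = dip-slip × cos(dip) = 500 m × cos(67.4°) = 192 m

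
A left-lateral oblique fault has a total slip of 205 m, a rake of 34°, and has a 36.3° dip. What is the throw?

dip-slip = net slip × sin(rake) = 205 m × sin(34°) = 114.6 m
throw = dip-slip × sin(dip) = 114.6 × sin(36.3°) = 67.9 m

67.9 m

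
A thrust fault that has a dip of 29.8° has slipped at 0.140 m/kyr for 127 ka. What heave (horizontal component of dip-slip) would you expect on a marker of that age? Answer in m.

dip-slip = rate × time = 0.140 m/kyr × 127 ka = 17.78 m
heave = dip-slip × cos(dip) = 17.78 × cos(29.8°) = 15.4 m

15.4 m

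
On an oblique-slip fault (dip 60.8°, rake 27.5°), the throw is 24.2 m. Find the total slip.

dip-slip = throw / sin(dip) = 24.2 / sin(60.8°) = 27.72 m
net slip = dip-slip / sin(rake) = 27.72 / sin(27.5°) = 60 m

60 m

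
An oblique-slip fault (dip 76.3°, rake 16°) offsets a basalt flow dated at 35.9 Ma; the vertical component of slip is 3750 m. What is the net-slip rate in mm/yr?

0.390 mm/yr

dip-slip = throw / sin(dip) = 3750 / sin(76.3°) = 3860 m
net slip = dip-slip / sin(rake) = 3860 / sin(16°) = 14000 m
rate = 14000 m / 35.9 Ma = 0.000390 m/yr = 0.390 mm/yr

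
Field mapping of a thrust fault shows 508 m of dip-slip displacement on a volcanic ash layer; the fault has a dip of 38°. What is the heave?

heave = dip-slip × cos(dip) = 508 m × cos(38°) = 400 m

400 m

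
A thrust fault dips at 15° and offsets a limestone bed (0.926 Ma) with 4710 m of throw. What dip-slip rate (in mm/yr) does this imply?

19.7 mm/yr

dip-slip = throw / sin(dip) = 4710 m / sin(15°) = 18200 m
rate = 18200 m / 0.926 Ma = 0.0197 m/yr = 19.7 mm/yr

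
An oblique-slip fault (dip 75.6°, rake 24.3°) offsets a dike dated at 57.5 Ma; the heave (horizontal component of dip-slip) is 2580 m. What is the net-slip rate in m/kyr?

dip-slip = heave / cos(dip) = 2580 / cos(75.6°) = 10370 m
net slip = dip-slip / sin(rake) = 10370 / sin(24.3°) = 25210 m
rate = 25210 m / 57.5 Ma = 0.000438 m/yr = 0.438 m/kyr

0.438 m/kyr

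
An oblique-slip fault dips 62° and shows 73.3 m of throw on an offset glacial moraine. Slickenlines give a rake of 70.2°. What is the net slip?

dip-slip = throw / sin(dip) = 73.3 / sin(62°) = 83.02 m
net slip = dip-slip / sin(rake) = 83.02 / sin(70.2°) = 88.2 m

88.2 m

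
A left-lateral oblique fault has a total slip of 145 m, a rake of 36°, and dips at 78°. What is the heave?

17.7 m

dip-slip = net slip × sin(rake) = 145 m × sin(36°) = 85.23 m
heave = dip-slip × cos(dip) = 85.23 × cos(78°) = 17.7 m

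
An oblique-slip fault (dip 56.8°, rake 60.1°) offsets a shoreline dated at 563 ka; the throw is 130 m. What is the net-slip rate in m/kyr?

dip-slip = throw / sin(dip) = 130 / sin(56.8°) = 155.4 m
net slip = dip-slip / sin(rake) = 155.4 / sin(60.1°) = 179.2 m
rate = 179.2 m / 563 ka = 0.000318 m/yr = 0.318 m/kyr

0.318 m/kyr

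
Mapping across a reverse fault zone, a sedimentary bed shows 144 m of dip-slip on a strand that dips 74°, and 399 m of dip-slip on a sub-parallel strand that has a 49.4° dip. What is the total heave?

299 m

heave_A = 144 × cos(74°) = 39.69 m
heave_B = 399 × cos(49.4°) = 259.7 m
total = 39.69 + 259.7 = 299 m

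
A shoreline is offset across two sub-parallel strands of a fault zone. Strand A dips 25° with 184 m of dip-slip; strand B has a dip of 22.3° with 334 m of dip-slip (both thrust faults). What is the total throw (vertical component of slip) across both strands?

throw_A = 184 × sin(25°) = 77.76 m
throw_B = 334 × sin(22.3°) = 126.7 m
total = 77.76 + 126.7 = 205 m

205 m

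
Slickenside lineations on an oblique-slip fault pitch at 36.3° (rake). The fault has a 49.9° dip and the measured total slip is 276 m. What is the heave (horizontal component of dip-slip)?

dip-slip = net slip × sin(rake) = 276 m × sin(36.3°) = 163.4 m
heave = dip-slip × cos(dip) = 163.4 × cos(49.9°) = 105 m

105 m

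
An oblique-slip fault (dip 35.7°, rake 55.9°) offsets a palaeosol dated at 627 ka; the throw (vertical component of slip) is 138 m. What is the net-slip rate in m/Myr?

455 m/Myr

dip-slip = throw / sin(dip) = 138 / sin(35.7°) = 236.5 m
net slip = dip-slip / sin(rake) = 236.5 / sin(55.9°) = 285.6 m
rate = 285.6 m / 627 ka = 0.000455 m/yr = 455 m/Myr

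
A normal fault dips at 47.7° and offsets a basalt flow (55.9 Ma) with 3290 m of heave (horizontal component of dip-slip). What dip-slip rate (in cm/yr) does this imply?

0.00875 cm/yr

dip-slip = heave / cos(dip) = 3290 m / cos(47.7°) = 4888 m
rate = 4888 m / 55.9 Ma = 0.0000875 m/yr = 0.00875 cm/yr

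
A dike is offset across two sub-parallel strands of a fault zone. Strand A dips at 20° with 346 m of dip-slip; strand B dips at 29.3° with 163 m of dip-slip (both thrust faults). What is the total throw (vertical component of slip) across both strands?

198 m

throw_A = 346 × sin(20°) = 118.3 m
throw_B = 163 × sin(29.3°) = 79.77 m
total = 118.3 + 79.77 = 198 m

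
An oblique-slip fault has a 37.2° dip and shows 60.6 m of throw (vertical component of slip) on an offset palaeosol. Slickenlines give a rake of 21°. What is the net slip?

dip-slip = throw / sin(dip) = 60.6 / sin(37.2°) = 100.2 m
net slip = dip-slip / sin(rake) = 100.2 / sin(21°) = 280 m

280 m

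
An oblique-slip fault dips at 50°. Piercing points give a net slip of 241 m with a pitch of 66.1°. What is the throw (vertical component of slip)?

dip-slip = net slip × sin(rake) = 241 m × sin(66.1°) = 220.3 m
throw = dip-slip × sin(dip) = 220.3 × sin(50°) = 169 m

169 m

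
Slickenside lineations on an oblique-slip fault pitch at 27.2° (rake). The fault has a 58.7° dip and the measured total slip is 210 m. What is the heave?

49.9 m

dip-slip = net slip × sin(rake) = 210 m × sin(27.2°) = 95.99 m
heave = dip-slip × cos(dip) = 95.99 × cos(58.7°) = 49.9 m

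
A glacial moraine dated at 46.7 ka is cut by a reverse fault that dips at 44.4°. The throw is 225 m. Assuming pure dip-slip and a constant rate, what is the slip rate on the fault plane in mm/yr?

dip-slip = throw / sin(dip) = 225 m / sin(44.4°) = 321.6 m
rate = 321.6 m / 46.7 ka = 0.00689 m/yr = 6.89 mm/yr

6.89 mm/yr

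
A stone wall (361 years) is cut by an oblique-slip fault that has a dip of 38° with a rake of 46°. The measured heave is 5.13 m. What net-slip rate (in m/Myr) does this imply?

dip-slip = heave / cos(dip) = 5.13 / cos(38°) = 6.510 m
net slip = dip-slip / sin(rake) = 6.510 / sin(46°) = 9.050 m
rate = 9.050 m / 361 years = 0.0251 m/yr = 25100 m/Myr

25100 m/Myr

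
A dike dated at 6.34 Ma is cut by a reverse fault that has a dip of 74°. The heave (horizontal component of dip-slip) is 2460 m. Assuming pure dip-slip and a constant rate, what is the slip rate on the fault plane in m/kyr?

1.41 m/kyr

dip-slip = heave / cos(dip) = 2460 m / cos(74°) = 8925 m
rate = 8925 m / 6.34 Ma = 0.00141 m/yr = 1.41 m/kyr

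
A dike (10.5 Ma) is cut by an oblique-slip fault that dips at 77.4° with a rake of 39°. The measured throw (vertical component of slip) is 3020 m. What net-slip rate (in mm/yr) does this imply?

dip-slip = throw / sin(dip) = 3020 / sin(77.4°) = 3095 m
net slip = dip-slip / sin(rake) = 3095 / sin(39°) = 4917 m
rate = 4917 m / 10.5 Ma = 0.000468 m/yr = 0.468 mm/yr

0.468 mm/yr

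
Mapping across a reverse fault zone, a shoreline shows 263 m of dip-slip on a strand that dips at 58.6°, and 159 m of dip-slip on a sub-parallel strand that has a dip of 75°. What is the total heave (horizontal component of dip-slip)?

heave_A = 263 × cos(58.6°) = 137 m
heave_B = 159 × cos(75°) = 41.15 m
total = 137 + 41.15 = 178 m

178 m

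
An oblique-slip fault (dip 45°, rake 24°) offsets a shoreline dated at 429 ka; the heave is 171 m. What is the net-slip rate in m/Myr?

1390 m/Myr

dip-slip = heave / cos(dip) = 171 / cos(45°) = 241.8 m
net slip = dip-slip / sin(rake) = 241.8 / sin(24°) = 594.6 m
rate = 594.6 m / 429 ka = 0.00139 m/yr = 1390 m/Myr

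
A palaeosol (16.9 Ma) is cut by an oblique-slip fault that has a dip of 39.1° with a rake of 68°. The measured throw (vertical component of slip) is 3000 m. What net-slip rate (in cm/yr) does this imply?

0.0304 cm/yr

dip-slip = throw / sin(dip) = 3000 / sin(39.1°) = 4757 m
net slip = dip-slip / sin(rake) = 4757 / sin(68°) = 5130 m
rate = 5130 m / 16.9 Ma = 0.000304 m/yr = 0.0304 cm/yr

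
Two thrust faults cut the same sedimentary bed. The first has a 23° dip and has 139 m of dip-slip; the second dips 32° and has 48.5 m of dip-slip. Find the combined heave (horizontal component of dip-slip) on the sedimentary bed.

heave_A = 139 × cos(23°) = 128 m
heave_B = 48.5 × cos(32°) = 41.13 m
total = 128 + 41.13 = 169 m

169 m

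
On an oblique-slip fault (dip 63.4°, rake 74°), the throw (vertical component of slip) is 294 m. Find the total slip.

342 m

dip-slip = throw / sin(dip) = 294 / sin(63.4°) = 328.8 m
net slip = dip-slip / sin(rake) = 328.8 / sin(74°) = 342 m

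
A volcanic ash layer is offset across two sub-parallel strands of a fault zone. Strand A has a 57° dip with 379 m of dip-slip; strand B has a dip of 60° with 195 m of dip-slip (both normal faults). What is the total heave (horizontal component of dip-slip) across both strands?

heave_A = 379 × cos(57°) = 206.4 m
heave_B = 195 × cos(60°) = 97.50 m
total = 206.4 + 97.50 = 304 m

304 m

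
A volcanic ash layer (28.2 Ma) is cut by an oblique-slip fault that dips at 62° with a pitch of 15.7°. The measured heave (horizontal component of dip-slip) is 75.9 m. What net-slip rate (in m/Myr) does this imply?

dip-slip = heave / cos(dip) = 75.9 / cos(62°) = 161.7 m
net slip = dip-slip / sin(rake) = 161.7 / sin(15.7°) = 597.5 m
rate = 597.5 m / 28.2 Ma = 0.0000212 m/yr = 21.2 m/Myr

21.2 m/Myr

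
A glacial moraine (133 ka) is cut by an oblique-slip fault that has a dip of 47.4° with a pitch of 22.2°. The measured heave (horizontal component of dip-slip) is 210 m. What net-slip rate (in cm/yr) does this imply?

dip-slip = heave / cos(dip) = 210 / cos(47.4°) = 310.2 m
net slip = dip-slip / sin(rake) = 310.2 / sin(22.2°) = 821.1 m
rate = 821.1 m / 133 ka = 0.00617 m/yr = 0.617 cm/yr

0.617 cm/yr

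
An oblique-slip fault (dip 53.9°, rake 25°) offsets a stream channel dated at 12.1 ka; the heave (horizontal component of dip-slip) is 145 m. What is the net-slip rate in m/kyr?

48.1 m/kyr

dip-slip = heave / cos(dip) = 145 / cos(53.9°) = 246.1 m
net slip = dip-slip / sin(rake) = 246.1 / sin(25°) = 582.3 m
rate = 582.3 m / 12.1 ka = 0.0481 m/yr = 48.1 m/kyr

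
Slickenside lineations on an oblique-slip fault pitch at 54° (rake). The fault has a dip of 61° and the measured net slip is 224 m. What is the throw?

dip-slip = net slip × sin(rake) = 224 m × sin(54°) = 181.2 m
throw = dip-slip × sin(dip) = 181.2 × sin(61°) = 158 m

158 m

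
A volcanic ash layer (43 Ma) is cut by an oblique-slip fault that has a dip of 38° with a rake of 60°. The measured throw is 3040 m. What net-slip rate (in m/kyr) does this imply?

dip-slip = throw / sin(dip) = 3040 / sin(38°) = 4938 m
net slip = dip-slip / sin(rake) = 4938 / sin(60°) = 5702 m
rate = 5702 m / 43 Ma = 0.000133 m/yr = 0.133 m/kyr

0.133 m/kyr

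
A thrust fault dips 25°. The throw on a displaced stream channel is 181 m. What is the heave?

heave = throw / tan(dip) = 181 / tan(25°) = 388 m

388 m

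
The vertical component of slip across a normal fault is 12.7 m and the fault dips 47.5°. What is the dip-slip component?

17.2 m

dip-slip = throw / sin(dip) = 12.7 / sin(47.5°) = 17.2 m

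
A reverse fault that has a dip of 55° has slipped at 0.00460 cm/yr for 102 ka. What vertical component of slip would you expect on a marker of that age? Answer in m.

dip-slip = rate × time = 0.00460 cm/yr × 102 ka = 4.692 m
throw = dip-slip × sin(dip) = 4.692 × sin(55°) = 3.84 m

3.84 m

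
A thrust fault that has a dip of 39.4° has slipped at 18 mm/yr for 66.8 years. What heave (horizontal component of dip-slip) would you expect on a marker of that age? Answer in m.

dip-slip = rate × time = 18 mm/yr × 66.8 years = 1.202 m
heave = dip-slip × cos(dip) = 1.202 × cos(39.4°) = 0.929 m

0.929 m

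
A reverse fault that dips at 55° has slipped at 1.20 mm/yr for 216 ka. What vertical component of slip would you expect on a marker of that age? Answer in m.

dip-slip = rate × time = 1.20 mm/yr × 216 ka = 259.2 m
throw = dip-slip × sin(dip) = 259.2 × sin(55°) = 212 m

212 m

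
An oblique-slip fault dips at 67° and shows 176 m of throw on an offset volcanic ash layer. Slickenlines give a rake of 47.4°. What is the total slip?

dip-slip = throw / sin(dip) = 176 / sin(67°) = 191.2 m
net slip = dip-slip / sin(rake) = 191.2 / sin(47.4°) = 260 m

260 m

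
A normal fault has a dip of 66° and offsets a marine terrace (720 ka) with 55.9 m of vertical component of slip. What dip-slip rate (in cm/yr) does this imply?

dip-slip = throw / sin(dip) = 55.9 m / sin(66°) = 61.19 m
rate = 61.19 m / 720 ka = 0.0000850 m/yr = 0.00850 cm/yr

0.00850 cm/yr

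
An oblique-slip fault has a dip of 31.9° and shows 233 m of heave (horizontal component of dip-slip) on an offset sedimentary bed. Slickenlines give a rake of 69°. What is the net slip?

294 m

dip-slip = heave / cos(dip) = 233 / cos(31.9°) = 274.4 m
net slip = dip-slip / sin(rake) = 274.4 / sin(69°) = 294 m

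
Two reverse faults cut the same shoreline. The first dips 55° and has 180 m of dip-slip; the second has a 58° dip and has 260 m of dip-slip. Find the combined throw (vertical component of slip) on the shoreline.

throw_A = 180 × sin(55°) = 147.4 m
throw_B = 260 × sin(58°) = 220.5 m
total = 147.4 + 220.5 = 368 m

368 m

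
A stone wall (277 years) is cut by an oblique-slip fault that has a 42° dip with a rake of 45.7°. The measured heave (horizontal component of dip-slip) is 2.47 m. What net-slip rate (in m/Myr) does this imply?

dip-slip = heave / cos(dip) = 2.47 / cos(42°) = 3.324 m
net slip = dip-slip / sin(rake) = 3.324 / sin(45.7°) = 4.644 m
rate = 4.644 m / 277 years = 0.0168 m/yr = 16800 m/Myr

16800 m/Myr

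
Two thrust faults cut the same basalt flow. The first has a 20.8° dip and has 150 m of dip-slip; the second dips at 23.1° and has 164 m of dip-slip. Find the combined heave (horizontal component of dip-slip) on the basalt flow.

heave_A = 150 × cos(20.8°) = 140.2 m
heave_B = 164 × cos(23.1°) = 150.9 m
total = 140.2 + 150.9 = 291 m

291 m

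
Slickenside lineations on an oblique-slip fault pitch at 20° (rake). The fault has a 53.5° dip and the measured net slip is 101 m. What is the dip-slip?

dip-slip = net slip × sin(rake) = 101 m × sin(20°) = 34.5 m

34.5 m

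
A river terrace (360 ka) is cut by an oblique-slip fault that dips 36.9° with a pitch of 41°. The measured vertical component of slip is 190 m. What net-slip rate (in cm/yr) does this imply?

0.134 cm/yr

dip-slip = throw / sin(dip) = 190 / sin(36.9°) = 316.4 m
net slip = dip-slip / sin(rake) = 316.4 / sin(41°) = 482.3 m
rate = 482.3 m / 360 ka = 0.00134 m/yr = 0.134 cm/yr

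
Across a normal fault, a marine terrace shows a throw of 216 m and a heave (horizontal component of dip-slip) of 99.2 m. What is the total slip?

238 m

net slip = √(throw² + heave²) = √(216² + 99.2²) = 238 m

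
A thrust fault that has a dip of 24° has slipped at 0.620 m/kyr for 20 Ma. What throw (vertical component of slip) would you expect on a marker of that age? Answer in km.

5.04 km

dip-slip = rate × time = 0.620 m/kyr × 20 Ma = 12400 m
throw = dip-slip × sin(dip) = 12400 × sin(24°) = 5040 m = 5.04 km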